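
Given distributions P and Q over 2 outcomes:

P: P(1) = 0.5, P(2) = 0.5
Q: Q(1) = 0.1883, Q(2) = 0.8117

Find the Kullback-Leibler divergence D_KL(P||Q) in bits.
0.3549 bits

D_KL(P||Q) = Σ P(x) log₂(P(x)/Q(x))

Computing term by term:
  P(1)·log₂(P(1)/Q(1)) = 0.5·log₂(0.5/0.1883) = 0.70445
  P(2)·log₂(P(2)/Q(2)) = 0.5·log₂(0.5/0.8117) = -0.34951

D_KL(P||Q) = 0.70445 - 0.34951 = 0.35494 ≈ 0.3549 bits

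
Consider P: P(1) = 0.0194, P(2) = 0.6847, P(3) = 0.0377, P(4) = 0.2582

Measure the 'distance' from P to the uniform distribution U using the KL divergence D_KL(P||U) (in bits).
0.8328 bits

U(i) = 1/4 for all i

D_KL(P||U) = Σ P(x) log₂(P(x) / (1/4))
           = Σ P(x) log₂(P(x)) + log₂(4)
           = log₂(4) - H(P)

H(P) = -Σ P(x) log₂(P(x)):
  -P(1)·log₂(P(1)) = -(0.0194)·log₂(0.0194) = 0.11034
  -P(2)·log₂(P(2)) = -(0.6847)·log₂(0.6847) = 0.37416
  -P(3)·log₂(P(3)) = -(0.0377)·log₂(0.0377) = 0.17829
  -P(4)·log₂(P(4)) = -(0.2582)·log₂(0.2582) = 0.50438
H(P) = 0.11034 + 0.37416 + 0.17829 + 0.50438 = 1.16717 bits

log₂(4) = 2.00000 bits

D_KL(P||U) = 2.00000 - 1.16717 = 0.83283 ≈ 0.8328 bits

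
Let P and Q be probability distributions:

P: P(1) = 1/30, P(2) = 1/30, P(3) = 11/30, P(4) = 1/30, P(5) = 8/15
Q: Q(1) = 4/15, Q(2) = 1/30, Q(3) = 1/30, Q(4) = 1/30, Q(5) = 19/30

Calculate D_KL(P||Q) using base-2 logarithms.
1.0362 bits

D_KL(P||Q) = Σ P(x) log₂(P(x)/Q(x))

Computing term by term:
  P(1)·log₂(P(1)/Q(1)) = (1/30)·log₂((1/30)/(4/15)) = -0.10000
  P(2)·log₂(P(2)/Q(2)) = (1/30)·log₂((1/30)/(1/30)) = 0.00000
  P(3)·log₂(P(3)/Q(3)) = (11/30)·log₂((11/30)/(1/30)) = 1.26846
  P(4)·log₂(P(4)/Q(4)) = (1/30)·log₂((1/30)/(1/30)) = 0.00000
  P(5)·log₂(P(5)/Q(5)) = (8/15)·log₂((8/15)/(19/30)) = -0.13223

D_KL(P||Q) = -0.10000 + 0.00000 + 1.26846 + 0.00000 - 0.13223 = 1.03623 ≈ 1.0362 bits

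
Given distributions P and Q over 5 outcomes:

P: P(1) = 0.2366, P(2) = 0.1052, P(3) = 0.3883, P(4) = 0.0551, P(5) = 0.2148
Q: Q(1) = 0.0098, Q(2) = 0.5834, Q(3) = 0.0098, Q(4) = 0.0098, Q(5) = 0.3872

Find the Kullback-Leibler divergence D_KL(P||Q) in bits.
2.8427 bits

D_KL(P||Q) = Σ P(x) log₂(P(x)/Q(x))

Computing term by term:
  P(1)·log₂(P(1)/Q(1)) = 0.2366·log₂(0.2366/0.0098) = 1.08683
  P(2)·log₂(P(2)/Q(2)) = 0.1052·log₂(0.1052/0.5834) = -0.25999
  P(3)·log₂(P(3)/Q(3)) = 0.3883·log₂(0.3883/0.0098) = 2.06119
  P(4)·log₂(P(4)/Q(4)) = 0.0551·log₂(0.0551/0.0098) = 0.13727
  P(5)·log₂(P(5)/Q(5)) = 0.2148·log₂(0.2148/0.3872) = -0.18260

D_KL(P||Q) = 1.08683 - 0.25999 + 2.06119 + 0.13727 - 0.18260 = 2.84270 ≈ 2.8427 bits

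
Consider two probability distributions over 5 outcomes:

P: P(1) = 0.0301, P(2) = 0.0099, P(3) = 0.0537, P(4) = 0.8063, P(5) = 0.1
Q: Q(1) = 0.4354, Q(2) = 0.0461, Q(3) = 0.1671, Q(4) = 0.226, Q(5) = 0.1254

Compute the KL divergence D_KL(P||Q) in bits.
1.2210 bits

D_KL(P||Q) = Σ P(x) log₂(P(x)/Q(x))

Computing term by term:
  P(1)·log₂(P(1)/Q(1)) = 0.0301·log₂(0.0301/0.4354) = -0.11602
  P(2)·log₂(P(2)/Q(2)) = 0.0099·log₂(0.0099/0.0461) = -0.02197
  P(3)·log₂(P(3)/Q(3)) = 0.0537·log₂(0.0537/0.1671) = -0.08795
  P(4)·log₂(P(4)/Q(4)) = 0.8063·log₂(0.8063/0.226) = 1.47956
  P(5)·log₂(P(5)/Q(5)) = 0.1·log₂(0.1/0.1254) = -0.03265

D_KL(P||Q) = -0.11602 - 0.02197 - 0.08795 + 1.47956 - 0.03265 = 1.22097 ≈ 1.2210 bits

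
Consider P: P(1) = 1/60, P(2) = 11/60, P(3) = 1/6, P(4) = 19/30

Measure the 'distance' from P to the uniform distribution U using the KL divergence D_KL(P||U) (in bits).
0.6047 bits

U(i) = 1/4 for all i

D_KL(P||U) = Σ P(x) log₂(P(x) / (1/4))
           = Σ P(x) log₂(P(x)) + log₂(4)
           = log₂(4) - H(P)

H(P) = -Σ P(x) log₂(P(x)):
  -P(1)·log₂(P(1)) = -(1/60)·log₂(1/60) = 0.09845
  -P(2)·log₂(P(2)) = -(11/60)·log₂(11/60) = 0.44870
  -P(3)·log₂(P(3)) = -(1/6)·log₂(1/6) = 0.43083
  -P(4)·log₂(P(4)) = -(19/30)·log₂(19/30) = 0.41734
H(P) = 0.09845 + 0.44870 + 0.43083 + 0.41734 = 1.39532 bits

log₂(4) = 2.00000 bits

D_KL(P||U) = 2.00000 - 1.39532 = 0.60468 ≈ 0.6047 bits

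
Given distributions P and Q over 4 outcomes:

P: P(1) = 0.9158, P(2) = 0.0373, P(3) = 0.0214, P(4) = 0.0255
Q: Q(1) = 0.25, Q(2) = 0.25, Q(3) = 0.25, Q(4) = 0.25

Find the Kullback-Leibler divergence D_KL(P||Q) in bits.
1.4531 bits

D_KL(P||Q) = Σ P(x) log₂(P(x)/Q(x))

Computing term by term:
  P(1)·log₂(P(1)/Q(1)) = 0.9158·log₂(0.9158/0.25) = 1.71539
  P(2)·log₂(P(2)/Q(2)) = 0.0373·log₂(0.0373/0.25) = -0.10238
  P(3)·log₂(P(3)/Q(3)) = 0.0214·log₂(0.0214/0.25) = -0.07589
  P(4)·log₂(P(4)/Q(4)) = 0.0255·log₂(0.0255/0.25) = -0.08398

D_KL(P||Q) = 1.71539 - 0.10238 - 0.07589 - 0.08398 = 1.45314 ≈ 1.4531 bits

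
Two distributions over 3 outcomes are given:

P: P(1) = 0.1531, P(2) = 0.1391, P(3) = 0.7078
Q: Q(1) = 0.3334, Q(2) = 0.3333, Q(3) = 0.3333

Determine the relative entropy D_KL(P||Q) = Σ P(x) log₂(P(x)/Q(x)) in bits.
0.4218 bits

D_KL(P||Q) = Σ P(x) log₂(P(x)/Q(x))

Computing term by term:
  P(1)·log₂(P(1)/Q(1)) = 0.1531·log₂(0.1531/0.3334) = -0.17190
  P(2)·log₂(P(2)/Q(2)) = 0.1391·log₂(0.1391/0.3333) = -0.17536
  P(3)·log₂(P(3)/Q(3)) = 0.7078·log₂(0.7078/0.3333) = 0.76904

D_KL(P||Q) = -0.17190 - 0.17536 + 0.76904 = 0.42178 ≈ 0.4218 bits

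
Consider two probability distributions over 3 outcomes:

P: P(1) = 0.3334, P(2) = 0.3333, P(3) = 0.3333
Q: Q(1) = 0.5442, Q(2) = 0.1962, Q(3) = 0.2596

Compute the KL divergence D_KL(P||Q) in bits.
0.1393 bits

D_KL(P||Q) = Σ P(x) log₂(P(x)/Q(x))

Computing term by term:
  P(1)·log₂(P(1)/Q(1)) = 0.3334·log₂(0.3334/0.5442) = -0.23567
  P(2)·log₂(P(2)/Q(2)) = 0.3333·log₂(0.3333/0.1962) = 0.25481
  P(3)·log₂(P(3)/Q(3)) = 0.3333·log₂(0.3333/0.2596) = 0.12016

D_KL(P||Q) = -0.23567 + 0.25481 + 0.12016 = 0.13930 ≈ 0.1393 bits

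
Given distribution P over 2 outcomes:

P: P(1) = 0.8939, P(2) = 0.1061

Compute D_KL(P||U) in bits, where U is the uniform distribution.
0.5120 bits

U(i) = 1/2 for all i

D_KL(P||U) = Σ P(x) log₂(P(x) / (1/2))
           = Σ P(x) log₂(P(x)) + log₂(2)
           = log₂(2) - H(P)

H(P) = -Σ P(x) log₂(P(x)):
  -P(1)·log₂(P(1)) = -(0.8939)·log₂(0.8939) = 0.14465
  -P(2)·log₂(P(2)) = -(0.1061)·log₂(0.1061) = 0.34339
H(P) = 0.14465 + 0.34339 = 0.48804 bits

log₂(2) = 1.00000 bits

D_KL(P||U) = 1.00000 - 0.48804 = 0.51196 ≈ 0.5120 bits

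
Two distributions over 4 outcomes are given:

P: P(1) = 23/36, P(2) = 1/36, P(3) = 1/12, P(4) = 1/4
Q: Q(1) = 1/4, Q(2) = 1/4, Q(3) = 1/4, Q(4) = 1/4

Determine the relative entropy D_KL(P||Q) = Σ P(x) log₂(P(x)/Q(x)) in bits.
0.6447 bits

D_KL(P||Q) = Σ P(x) log₂(P(x)/Q(x))

Computing term by term:
  P(1)·log₂(P(1)/Q(1)) = (23/36)·log₂((23/36)/(1/4)) = 0.86482
  P(2)·log₂(P(2)/Q(2)) = (1/36)·log₂((1/36)/(1/4)) = -0.08805
  P(3)·log₂(P(3)/Q(3)) = (1/12)·log₂((1/12)/(1/4)) = -0.13208
  P(4)·log₂(P(4)/Q(4)) = (1/4)·log₂((1/4)/(1/4)) = 0.00000

D_KL(P||Q) = 0.86482 - 0.08805 - 0.13208 + 0.00000 = 0.64469 ≈ 0.6447 bits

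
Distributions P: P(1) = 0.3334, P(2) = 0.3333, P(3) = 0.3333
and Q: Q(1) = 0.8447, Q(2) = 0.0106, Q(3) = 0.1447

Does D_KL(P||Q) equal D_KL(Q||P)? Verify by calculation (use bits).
D_KL(P||Q) = 1.6121 bits, D_KL(Q||P) = 0.9060 bits. No — D_KL(P||Q) ≠ D_KL(Q||P) for this pair.

D_KL(P||Q) = Σ P(x) log₂(P(x)/Q(x))

Computing term by term:
  P(1)·log₂(P(1)/Q(1)) = 0.3334·log₂(0.3334/0.8447) = -0.44715
  P(2)·log₂(P(2)/Q(2)) = 0.3333·log₂(0.3333/0.0106) = 1.65806
  P(3)·log₂(P(3)/Q(3)) = 0.3333·log₂(0.3333/0.1447) = 0.40121

D_KL(P||Q) = -0.44715 + 1.65806 + 0.40121 = 1.61212 ≈ 1.6121 bits

D_KL(Q||P) = Σ Q(x) log₂(Q(x)/P(x))

Computing term by term:
  Q(1)·log₂(Q(1)/P(1)) = 0.8447·log₂(0.8447/0.3334) = 1.13290
  Q(2)·log₂(Q(2)/P(2)) = 0.0106·log₂(0.0106/0.3333) = -0.05273
  Q(3)·log₂(Q(3)/P(3)) = 0.1447·log₂(0.1447/0.3333) = -0.17418

D_KL(Q||P) = 1.13290 - 0.05273 - 0.17418 = 0.90599 ≈ 0.9060 bits

These are NOT equal (difference: 0.7061 bits). KL divergence is asymmetric: D_KL(P||Q) ≠ D_KL(Q||P) in general.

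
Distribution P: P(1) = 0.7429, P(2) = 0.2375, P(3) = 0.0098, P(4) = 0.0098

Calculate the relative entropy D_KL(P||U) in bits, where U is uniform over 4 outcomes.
1.0581 bits

U(i) = 1/4 for all i

D_KL(P||U) = Σ P(x) log₂(P(x) / (1/4))
           = Σ P(x) log₂(P(x)) + log₂(4)
           = log₂(4) - H(P)

H(P) = -Σ P(x) log₂(P(x)):
  -P(1)·log₂(P(1)) = -(0.7429)·log₂(0.7429) = 0.31853
  -P(2)·log₂(P(2)) = -(0.2375)·log₂(0.2375) = 0.49258
  -P(3)·log₂(P(3)) = -(0.0098)·log₂(0.0098) = 0.06540
  -P(4)·log₂(P(4)) = -(0.0098)·log₂(0.0098) = 0.06540
H(P) = 0.31853 + 0.49258 + 0.06540 + 0.06540 = 0.94191 bits

log₂(4) = 2.00000 bits

D_KL(P||U) = 2.00000 - 0.94191 = 1.05809 ≈ 1.0581 bits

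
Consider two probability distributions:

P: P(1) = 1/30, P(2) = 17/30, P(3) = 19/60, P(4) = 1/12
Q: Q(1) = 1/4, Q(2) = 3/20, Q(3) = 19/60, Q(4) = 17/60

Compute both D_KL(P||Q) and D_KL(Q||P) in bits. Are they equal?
D_KL(P||Q) = 0.8426 bits, D_KL(Q||P) = 0.9393 bits. No, they are not equal.

D_KL(P||Q) = Σ P(x) log₂(P(x)/Q(x))

Computing term by term:
  P(1)·log₂(P(1)/Q(1)) = (1/30)·log₂((1/30)/(1/4)) = -0.09690
  P(2)·log₂(P(2)/Q(2)) = (17/30)·log₂((17/30)/(3/20)) = 1.08660
  P(3)·log₂(P(3)/Q(3)) = (19/60)·log₂((19/60)/(19/60)) = 0.00000
  P(4)·log₂(P(4)/Q(4)) = (1/12)·log₂((1/12)/(17/60)) = -0.14713

D_KL(P||Q) = -0.09690 + 1.08660 + 0.00000 - 0.14713 = 0.84257 ≈ 0.8426 bits

D_KL(Q||P) = Σ Q(x) log₂(Q(x)/P(x))

Computing term by term:
  Q(1)·log₂(Q(1)/P(1)) = (1/4)·log₂((1/4)/(1/30)) = 0.72672
  Q(2)·log₂(Q(2)/P(2)) = (3/20)·log₂((3/20)/(17/30)) = -0.28763
  Q(3)·log₂(Q(3)/P(3)) = (19/60)·log₂((19/60)/(19/60)) = 0.00000
  Q(4)·log₂(Q(4)/P(4)) = (17/60)·log₂((17/60)/(1/12)) = 0.50023

D_KL(Q||P) = 0.72672 - 0.28763 + 0.00000 + 0.50023 = 0.93932 ≈ 0.9393 bits

These are NOT equal (difference: 0.0967 bits). KL divergence is asymmetric: D_KL(P||Q) ≠ D_KL(Q||P) in general.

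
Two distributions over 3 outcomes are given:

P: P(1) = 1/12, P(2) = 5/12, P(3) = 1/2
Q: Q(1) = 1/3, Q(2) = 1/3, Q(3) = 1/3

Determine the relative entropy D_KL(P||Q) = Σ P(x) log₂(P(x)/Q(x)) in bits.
0.2600 bits

D_KL(P||Q) = Σ P(x) log₂(P(x)/Q(x))

Computing term by term:
  P(1)·log₂(P(1)/Q(1)) = (1/12)·log₂((1/12)/(1/3)) = -0.16667
  P(2)·log₂(P(2)/Q(2)) = (5/12)·log₂((5/12)/(1/3)) = 0.13414
  P(3)·log₂(P(3)/Q(3)) = (1/2)·log₂((1/2)/(1/3)) = 0.29248

D_KL(P||Q) = -0.16667 + 0.13414 + 0.29248 = 0.25995 ≈ 0.2600 bits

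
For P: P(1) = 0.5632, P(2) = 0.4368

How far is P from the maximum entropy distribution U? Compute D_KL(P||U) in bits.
0.0116 bits

U(i) = 1/2 for all i

D_KL(P||U) = Σ P(x) log₂(P(x) / (1/2))
           = Σ P(x) log₂(P(x)) + log₂(2)
           = log₂(2) - H(P)

H(P) = -Σ P(x) log₂(P(x)):
  -P(1)·log₂(P(1)) = -(0.5632)·log₂(0.5632) = 0.46649
  -P(2)·log₂(P(2)) = -(0.4368)·log₂(0.4368) = 0.52196
H(P) = 0.46649 + 0.52196 = 0.98845 bits

log₂(2) = 1.00000 bits

D_KL(P||U) = 1.00000 - 0.98845 = 0.01155 ≈ 0.0116 bits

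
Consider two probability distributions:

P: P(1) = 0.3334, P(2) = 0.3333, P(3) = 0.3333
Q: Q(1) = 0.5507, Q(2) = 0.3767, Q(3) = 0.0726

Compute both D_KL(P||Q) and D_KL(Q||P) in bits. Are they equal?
D_KL(P||Q) = 0.4326 bits, D_KL(Q||P) = 0.3056 bits. No, they are not equal.

D_KL(P||Q) = Σ P(x) log₂(P(x)/Q(x))

Computing term by term:
  P(1)·log₂(P(1)/Q(1)) = 0.3334·log₂(0.3334/0.5507) = -0.24139
  P(2)·log₂(P(2)/Q(2)) = 0.3333·log₂(0.3333/0.3767) = -0.05886
  P(3)·log₂(P(3)/Q(3)) = 0.3333·log₂(0.3333/0.0726) = 0.73285

D_KL(P||Q) = -0.24139 - 0.05886 + 0.73285 = 0.43260 ≈ 0.4326 bits

D_KL(Q||P) = Σ Q(x) log₂(Q(x)/P(x))

Computing term by term:
  Q(1)·log₂(Q(1)/P(1)) = 0.5507·log₂(0.5507/0.3334) = 0.39871
  Q(2)·log₂(Q(2)/P(2)) = 0.3767·log₂(0.3767/0.3333) = 0.06652
  Q(3)·log₂(Q(3)/P(3)) = 0.0726·log₂(0.0726/0.3333) = -0.15963

D_KL(Q||P) = 0.39871 + 0.06652 - 0.15963 = 0.30560 ≈ 0.3056 bits

These are NOT equal (difference: 0.1270 bits). KL divergence is asymmetric: D_KL(P||Q) ≠ D_KL(Q||P) in general.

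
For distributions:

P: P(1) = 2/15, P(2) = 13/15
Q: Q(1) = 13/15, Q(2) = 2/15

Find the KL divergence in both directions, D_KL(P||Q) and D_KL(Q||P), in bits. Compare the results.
D_KL(P||Q) = 1.9803 bits, D_KL(Q||P) = 1.9803 bits. The two directions give exactly the same value for this pair.

D_KL(P||Q) = Σ P(x) log₂(P(x)/Q(x))

Computing term by term:
  P(1)·log₂(P(1)/Q(1)) = (2/15)·log₂((2/15)/(13/15)) = -0.36006
  P(2)·log₂(P(2)/Q(2)) = (13/15)·log₂((13/15)/(2/15)) = 2.34038

D_KL(P||Q) = -0.36006 + 2.34038 = 1.98032 ≈ 1.9803 bits

D_KL(Q||P) = Σ Q(x) log₂(Q(x)/P(x))

Computing term by term:
  Q(1)·log₂(Q(1)/P(1)) = (13/15)·log₂((13/15)/(2/15)) = 2.34038
  Q(2)·log₂(Q(2)/P(2)) = (2/15)·log₂((2/15)/(13/15)) = -0.36006

D_KL(Q||P) = 2.34038 - 0.36006 = 1.98032 ≈ 1.9803 bits

These ARE equal here. Q is P with outcomes relabeled (Q(1) = P(2), Q(2) = P(1)) by a relabeling that is its own inverse, so the two sums contain exactly the same terms in a different order. This is a special case — KL divergence is not symmetric in general: D_KL(P||Q) ≠ D_KL(Q||P) for most P, Q.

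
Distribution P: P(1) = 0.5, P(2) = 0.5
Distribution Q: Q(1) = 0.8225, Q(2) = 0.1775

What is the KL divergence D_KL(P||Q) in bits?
0.3880 bits

D_KL(P||Q) = Σ P(x) log₂(P(x)/Q(x))

Computing term by term:
  P(1)·log₂(P(1)/Q(1)) = 0.5·log₂(0.5/0.8225) = -0.35904
  P(2)·log₂(P(2)/Q(2)) = 0.5·log₂(0.5/0.1775) = 0.74705

D_KL(P||Q) = -0.35904 + 0.74705 = 0.38801 ≈ 0.3880 bits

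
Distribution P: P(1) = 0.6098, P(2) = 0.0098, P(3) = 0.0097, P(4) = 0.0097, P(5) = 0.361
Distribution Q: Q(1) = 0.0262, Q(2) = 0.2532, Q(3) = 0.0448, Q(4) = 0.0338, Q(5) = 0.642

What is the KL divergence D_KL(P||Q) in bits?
2.3842 bits

D_KL(P||Q) = Σ P(x) log₂(P(x)/Q(x))

Computing term by term:
  P(1)·log₂(P(1)/Q(1)) = 0.6098·log₂(0.6098/0.0262) = 2.76892
  P(2)·log₂(P(2)/Q(2)) = 0.0098·log₂(0.0098/0.2532) = -0.04598
  P(3)·log₂(P(3)/Q(3)) = 0.0097·log₂(0.0097/0.0448) = -0.02141
  P(4)·log₂(P(4)/Q(4)) = 0.0097·log₂(0.0097/0.0338) = -0.01747
  P(5)·log₂(P(5)/Q(5)) = 0.361·log₂(0.361/0.642) = -0.29984

D_KL(P||Q) = 2.76892 - 0.04598 - 0.02141 - 0.01747 - 0.29984 = 2.38422 ≈ 2.3842 bits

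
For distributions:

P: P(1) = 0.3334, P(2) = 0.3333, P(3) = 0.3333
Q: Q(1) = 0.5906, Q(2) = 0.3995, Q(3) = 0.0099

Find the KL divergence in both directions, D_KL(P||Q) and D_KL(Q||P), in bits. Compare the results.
D_KL(P||Q) = 1.3288 bits, D_KL(Q||P) = 0.5414 bits. D_KL(P||Q) is larger than D_KL(Q||P) by 0.7874 bits; the two directions differ.

D_KL(P||Q) = Σ P(x) log₂(P(x)/Q(x))

Computing term by term:
  P(1)·log₂(P(1)/Q(1)) = 0.3334·log₂(0.3334/0.5906) = -0.27503
  P(2)·log₂(P(2)/Q(2)) = 0.3333·log₂(0.3333/0.3995) = -0.08712
  P(3)·log₂(P(3)/Q(3)) = 0.3333·log₂(0.3333/0.0099) = 1.69091

D_KL(P||Q) = -0.27503 - 0.08712 + 1.69091 = 1.32876 ≈ 1.3288 bits

D_KL(Q||P) = Σ Q(x) log₂(Q(x)/P(x))

Computing term by term:
  Q(1)·log₂(Q(1)/P(1)) = 0.5906·log₂(0.5906/0.3334) = 0.48720
  Q(2)·log₂(Q(2)/P(2)) = 0.3995·log₂(0.3995/0.3333) = 0.10442
  Q(3)·log₂(Q(3)/P(3)) = 0.0099·log₂(0.0099/0.3333) = -0.05023

D_KL(Q||P) = 0.48720 + 0.10442 - 0.05023 = 0.54139 ≈ 0.5414 bits

These are NOT equal (difference: 0.7874 bits). KL divergence is asymmetric: D_KL(P||Q) ≠ D_KL(Q||P) in general.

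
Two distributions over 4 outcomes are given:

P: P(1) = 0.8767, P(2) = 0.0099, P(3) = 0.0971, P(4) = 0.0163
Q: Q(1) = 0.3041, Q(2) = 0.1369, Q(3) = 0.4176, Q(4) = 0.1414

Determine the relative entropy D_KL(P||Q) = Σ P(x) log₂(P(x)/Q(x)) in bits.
1.0465 bits

D_KL(P||Q) = Σ P(x) log₂(P(x)/Q(x))

Computing term by term:
  P(1)·log₂(P(1)/Q(1)) = 0.8767·log₂(0.8767/0.3041) = 1.33919
  P(2)·log₂(P(2)/Q(2)) = 0.0099·log₂(0.0099/0.1369) = -0.03752
  P(3)·log₂(P(3)/Q(3)) = 0.0971·log₂(0.0971/0.4176) = -0.20435
  P(4)·log₂(P(4)/Q(4)) = 0.0163·log₂(0.0163/0.1414) = -0.05080

D_KL(P||Q) = 1.33919 - 0.03752 - 0.20435 - 0.05080 = 1.04652 ≈ 1.0465 bits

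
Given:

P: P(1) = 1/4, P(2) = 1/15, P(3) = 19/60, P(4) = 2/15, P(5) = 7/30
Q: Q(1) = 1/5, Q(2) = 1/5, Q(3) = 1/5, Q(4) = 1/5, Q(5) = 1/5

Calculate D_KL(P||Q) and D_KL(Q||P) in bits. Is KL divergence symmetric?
D_KL(P||Q) = 0.1587 bits, D_KL(Q||P) = 0.1925 bits. No, KL divergence is not symmetric.

D_KL(P||Q) = Σ P(x) log₂(P(x)/Q(x))

Computing term by term:
  P(1)·log₂(P(1)/Q(1)) = (1/4)·log₂((1/4)/(1/5)) = 0.08048
  P(2)·log₂(P(2)/Q(2)) = (1/15)·log₂((1/15)/(1/5)) = -0.10566
  P(3)·log₂(P(3)/Q(3)) = (19/60)·log₂((19/60)/(1/5)) = 0.20994
  P(4)·log₂(P(4)/Q(4)) = (2/15)·log₂((2/15)/(1/5)) = -0.07800
  P(5)·log₂(P(5)/Q(5)) = (7/30)·log₂((7/30)/(1/5)) = 0.05189

D_KL(P||Q) = 0.08048 - 0.10566 + 0.20994 - 0.07800 + 0.05189 = 0.15865 ≈ 0.1587 bits

D_KL(Q||P) = Σ Q(x) log₂(Q(x)/P(x))

Computing term by term:
  Q(1)·log₂(Q(1)/P(1)) = (1/5)·log₂((1/5)/(1/4)) = -0.06439
  Q(2)·log₂(Q(2)/P(2)) = (1/5)·log₂((1/5)/(1/15)) = 0.31699
  Q(3)·log₂(Q(3)/P(3)) = (1/5)·log₂((1/5)/(19/60)) = -0.13259
  Q(4)·log₂(Q(4)/P(4)) = (1/5)·log₂((1/5)/(2/15)) = 0.11699
  Q(5)·log₂(Q(5)/P(5)) = (1/5)·log₂((1/5)/(7/30)) = -0.04448

D_KL(Q||P) = -0.06439 + 0.31699 - 0.13259 + 0.11699 - 0.04448 = 0.19252 ≈ 0.1925 bits

These are NOT equal (difference: 0.0338 bits). KL divergence is asymmetric: D_KL(P||Q) ≠ D_KL(Q||P) in general.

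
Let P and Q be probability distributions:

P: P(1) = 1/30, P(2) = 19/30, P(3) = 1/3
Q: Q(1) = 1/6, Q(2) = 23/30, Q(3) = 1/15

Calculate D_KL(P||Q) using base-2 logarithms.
0.5220 bits

D_KL(P||Q) = Σ P(x) log₂(P(x)/Q(x))

Computing term by term:
  P(1)·log₂(P(1)/Q(1)) = (1/30)·log₂((1/30)/(1/6)) = -0.07740
  P(2)·log₂(P(2)/Q(2)) = (19/30)·log₂((19/30)/(23/30)) = -0.17457
  P(3)·log₂(P(3)/Q(3)) = (1/3)·log₂((1/3)/(1/15)) = 0.77398

D_KL(P||Q) = -0.07740 - 0.17457 + 0.77398 = 0.52201 ≈ 0.5220 bits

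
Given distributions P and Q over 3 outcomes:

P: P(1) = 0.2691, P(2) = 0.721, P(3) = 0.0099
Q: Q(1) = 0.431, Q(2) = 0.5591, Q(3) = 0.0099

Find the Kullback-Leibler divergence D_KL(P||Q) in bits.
0.0817 bits

D_KL(P||Q) = Σ P(x) log₂(P(x)/Q(x))

Computing term by term:
  P(1)·log₂(P(1)/Q(1)) = 0.2691·log₂(0.2691/0.431) = -0.18287
  P(2)·log₂(P(2)/Q(2)) = 0.721·log₂(0.721/0.5591) = 0.26453
  P(3)·log₂(P(3)/Q(3)) = 0.0099·log₂(0.0099/0.0099) = 0.00000

D_KL(P||Q) = -0.18287 + 0.26453 + 0.00000 = 0.08166 ≈ 0.0817 bits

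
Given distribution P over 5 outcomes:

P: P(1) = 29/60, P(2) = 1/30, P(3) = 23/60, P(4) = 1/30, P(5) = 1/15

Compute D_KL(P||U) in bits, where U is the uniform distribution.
0.6971 bits

U(i) = 1/5 for all i

D_KL(P||U) = Σ P(x) log₂(P(x) / (1/5))
           = Σ P(x) log₂(P(x)) + log₂(5)
           = log₂(5) - H(P)

H(P) = -Σ P(x) log₂(P(x)):
  -P(1)·log₂(P(1)) = -(29/60)·log₂(29/60) = 0.50697
  -P(2)·log₂(P(2)) = -(1/30)·log₂(1/30) = 0.16356
  -P(3)·log₂(P(3)) = -(23/60)·log₂(23/60) = 0.53028
  -P(4)·log₂(P(4)) = -(1/30)·log₂(1/30) = 0.16356
  -P(5)·log₂(P(5)) = -(1/15)·log₂(1/15) = 0.26046
H(P) = 0.50697 + 0.16356 + 0.53028 + 0.16356 + 0.26046 = 1.62483 bits

log₂(5) = 2.32193 bits

D_KL(P||U) = 2.32193 - 1.62483 = 0.69710 ≈ 0.6971 bits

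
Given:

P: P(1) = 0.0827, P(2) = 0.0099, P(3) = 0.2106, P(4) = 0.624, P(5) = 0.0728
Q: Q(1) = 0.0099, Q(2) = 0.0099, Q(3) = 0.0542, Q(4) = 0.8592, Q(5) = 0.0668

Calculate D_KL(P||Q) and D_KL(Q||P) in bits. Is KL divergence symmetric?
D_KL(P||Q) = 0.3867 bits, D_KL(Q||P) = 0.2517 bits. No, KL divergence is not symmetric.

D_KL(P||Q) = Σ P(x) log₂(P(x)/Q(x))

Computing term by term:
  P(1)·log₂(P(1)/Q(1)) = 0.0827·log₂(0.0827/0.0099) = 0.25326
  P(2)·log₂(P(2)/Q(2)) = 0.0099·log₂(0.0099/0.0099) = 0.00000
  P(3)·log₂(P(3)/Q(3)) = 0.2106·log₂(0.2106/0.0542) = 0.41238
  P(4)·log₂(P(4)/Q(4)) = 0.624·log₂(0.624/0.8592) = -0.28794
  P(5)·log₂(P(5)/Q(5)) = 0.0728·log₂(0.0728/0.0668) = 0.00903

D_KL(P||Q) = 0.25326 + 0.00000 + 0.41238 - 0.28794 + 0.00903 = 0.38673 ≈ 0.3867 bits

D_KL(Q||P) = Σ Q(x) log₂(Q(x)/P(x))

Computing term by term:
  Q(1)·log₂(Q(1)/P(1)) = 0.0099·log₂(0.0099/0.0827) = -0.03032
  Q(2)·log₂(Q(2)/P(2)) = 0.0099·log₂(0.0099/0.0099) = 0.00000
  Q(3)·log₂(Q(3)/P(3)) = 0.0542·log₂(0.0542/0.2106) = -0.10613
  Q(4)·log₂(Q(4)/P(4)) = 0.8592·log₂(0.8592/0.624) = 0.39648
  Q(5)·log₂(Q(5)/P(5)) = 0.0668·log₂(0.0668/0.0728) = -0.00829

D_KL(Q||P) = -0.03032 + 0.00000 - 0.10613 + 0.39648 - 0.00829 = 0.25174 ≈ 0.2517 bits

These are NOT equal (difference: 0.1350 bits). KL divergence is asymmetric: D_KL(P||Q) ≠ D_KL(Q||P) in general.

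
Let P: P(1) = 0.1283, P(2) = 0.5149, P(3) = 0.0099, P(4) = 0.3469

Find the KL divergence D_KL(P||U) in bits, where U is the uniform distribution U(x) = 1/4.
0.5311 bits

U(i) = 1/4 for all i

D_KL(P||U) = Σ P(x) log₂(P(x) / (1/4))
           = Σ P(x) log₂(P(x)) + log₂(4)
           = log₂(4) - H(P)

H(P) = -Σ P(x) log₂(P(x)):
  -P(1)·log₂(P(1)) = -(0.1283)·log₂(0.1283) = 0.38008
  -P(2)·log₂(P(2)) = -(0.5149)·log₂(0.5149) = 0.49309
  -P(3)·log₂(P(3)) = -(0.0099)·log₂(0.0099) = 0.06592
  -P(4)·log₂(P(4)) = -(0.3469)·log₂(0.3469) = 0.52986
H(P) = 0.38008 + 0.49309 + 0.06592 + 0.52986 = 1.46895 bits

log₂(4) = 2.00000 bits

D_KL(P||U) = 2.00000 - 1.46895 = 0.53105 ≈ 0.5311 bits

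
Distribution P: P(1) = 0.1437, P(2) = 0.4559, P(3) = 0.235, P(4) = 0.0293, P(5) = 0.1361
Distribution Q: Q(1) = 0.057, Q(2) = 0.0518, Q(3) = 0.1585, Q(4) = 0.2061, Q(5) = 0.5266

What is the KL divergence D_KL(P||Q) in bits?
1.4076 bits

D_KL(P||Q) = Σ P(x) log₂(P(x)/Q(x))

Computing term by term:
  P(1)·log₂(P(1)/Q(1)) = 0.1437·log₂(0.1437/0.057) = 0.19170
  P(2)·log₂(P(2)/Q(2)) = 0.4559·log₂(0.4559/0.0518) = 1.43047
  P(3)·log₂(P(3)/Q(3)) = 0.235·log₂(0.235/0.1585) = 0.13352
  P(4)·log₂(P(4)/Q(4)) = 0.0293·log₂(0.0293/0.2061) = -0.08246
  P(5)·log₂(P(5)/Q(5)) = 0.1361·log₂(0.1361/0.5266) = -0.26567

D_KL(P||Q) = 0.19170 + 1.43047 + 0.13352 - 0.08246 - 0.26567 = 1.40756 ≈ 1.4076 bits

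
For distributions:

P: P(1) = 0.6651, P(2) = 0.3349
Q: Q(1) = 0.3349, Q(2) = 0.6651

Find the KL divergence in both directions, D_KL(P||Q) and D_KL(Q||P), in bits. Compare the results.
D_KL(P||Q) = 0.3268 bits, D_KL(Q||P) = 0.3268 bits. The two directions give exactly the same value for this pair.

D_KL(P||Q) = Σ P(x) log₂(P(x)/Q(x))

Computing term by term:
  P(1)·log₂(P(1)/Q(1)) = 0.6651·log₂(0.6651/0.3349) = 0.65834
  P(2)·log₂(P(2)/Q(2)) = 0.3349·log₂(0.3349/0.6651) = -0.33150

D_KL(P||Q) = 0.65834 - 0.33150 = 0.32684 ≈ 0.3268 bits

D_KL(Q||P) = Σ Q(x) log₂(Q(x)/P(x))

Computing term by term:
  Q(1)·log₂(Q(1)/P(1)) = 0.3349·log₂(0.3349/0.6651) = -0.33150
  Q(2)·log₂(Q(2)/P(2)) = 0.6651·log₂(0.6651/0.3349) = 0.65834

D_KL(Q||P) = -0.33150 + 0.65834 = 0.32684 ≈ 0.3268 bits

These ARE equal here. Q is P with outcomes relabeled (Q(1) = P(2), Q(2) = P(1)) by a relabeling that is its own inverse, so the two sums contain exactly the same terms in a different order. This is a special case — KL divergence is not symmetric in general: D_KL(P||Q) ≠ D_KL(Q||P) for most P, Q.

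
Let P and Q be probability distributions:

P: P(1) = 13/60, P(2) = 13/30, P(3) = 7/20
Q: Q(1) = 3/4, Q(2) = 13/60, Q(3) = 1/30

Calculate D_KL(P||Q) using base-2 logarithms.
1.2325 bits

D_KL(P||Q) = Σ P(x) log₂(P(x)/Q(x))

Computing term by term:
  P(1)·log₂(P(1)/Q(1)) = (13/60)·log₂((13/60)/(3/4)) = -0.38814
  P(2)·log₂(P(2)/Q(2)) = (13/30)·log₂((13/30)/(13/60)) = 0.43333
  P(3)·log₂(P(3)/Q(3)) = (7/20)·log₂((7/20)/(1/30)) = 1.18731

D_KL(P||Q) = -0.38814 + 0.43333 + 1.18731 = 1.23250 ≈ 1.2325 bits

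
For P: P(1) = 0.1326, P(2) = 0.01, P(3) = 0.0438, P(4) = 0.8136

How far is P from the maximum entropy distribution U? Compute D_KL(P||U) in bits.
1.1073 bits

U(i) = 1/4 for all i

D_KL(P||U) = Σ P(x) log₂(P(x) / (1/4))
           = Σ P(x) log₂(P(x)) + log₂(4)
           = log₂(4) - H(P)

H(P) = -Σ P(x) log₂(P(x)):
  -P(1)·log₂(P(1)) = -(0.1326)·log₂(0.1326) = 0.38651
  -P(2)·log₂(P(2)) = -(0.01)·log₂(0.01) = 0.06644
  -P(3)·log₂(P(3)) = -(0.0438)·log₂(0.0438) = 0.19767
  -P(4)·log₂(P(4)) = -(0.8136)·log₂(0.8136) = 0.24213
H(P) = 0.38651 + 0.06644 + 0.19767 + 0.24213 = 0.89275 bits

log₂(4) = 2.00000 bits

D_KL(P||U) = 2.00000 - 0.89275 = 1.10725 ≈ 1.1073 bits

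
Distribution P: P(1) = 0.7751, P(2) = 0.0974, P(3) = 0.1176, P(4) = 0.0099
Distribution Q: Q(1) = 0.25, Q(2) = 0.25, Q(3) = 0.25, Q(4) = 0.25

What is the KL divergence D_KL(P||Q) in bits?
0.9588 bits

D_KL(P||Q) = Σ P(x) log₂(P(x)/Q(x))

Computing term by term:
  P(1)·log₂(P(1)/Q(1)) = 0.7751·log₂(0.7751/0.25) = 1.26532
  P(2)·log₂(P(2)/Q(2)) = 0.0974·log₂(0.0974/0.25) = -0.13246
  P(3)·log₂(P(3)/Q(3)) = 0.1176·log₂(0.1176/0.25) = -0.12795
  P(4)·log₂(P(4)/Q(4)) = 0.0099·log₂(0.0099/0.25) = -0.04612

D_KL(P||Q) = 1.26532 - 0.13246 - 0.12795 - 0.04612 = 0.95879 ≈ 0.9588 bits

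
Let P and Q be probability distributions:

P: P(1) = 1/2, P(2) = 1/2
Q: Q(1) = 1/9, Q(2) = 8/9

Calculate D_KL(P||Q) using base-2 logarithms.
0.6699 bits

D_KL(P||Q) = Σ P(x) log₂(P(x)/Q(x))

Computing term by term:
  P(1)·log₂(P(1)/Q(1)) = (1/2)·log₂((1/2)/(1/9)) = 1.08496
  P(2)·log₂(P(2)/Q(2)) = (1/2)·log₂((1/2)/(8/9)) = -0.41504

D_KL(P||Q) = 1.08496 - 0.41504 = 0.66992 ≈ 0.6699 bits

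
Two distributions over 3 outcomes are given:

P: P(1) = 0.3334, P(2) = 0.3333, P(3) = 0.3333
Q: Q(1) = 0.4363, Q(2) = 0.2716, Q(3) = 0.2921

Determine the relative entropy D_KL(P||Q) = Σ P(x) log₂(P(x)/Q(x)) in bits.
0.0325 bits

D_KL(P||Q) = Σ P(x) log₂(P(x)/Q(x))

Computing term by term:
  P(1)·log₂(P(1)/Q(1)) = 0.3334·log₂(0.3334/0.4363) = -0.12938
  P(2)·log₂(P(2)/Q(2)) = 0.3333·log₂(0.3333/0.2716) = 0.09844
  P(3)·log₂(P(3)/Q(3)) = 0.3333·log₂(0.3333/0.2921) = 0.06345

D_KL(P||Q) = -0.12938 + 0.09844 + 0.06345 = 0.03251 ≈ 0.0325 bits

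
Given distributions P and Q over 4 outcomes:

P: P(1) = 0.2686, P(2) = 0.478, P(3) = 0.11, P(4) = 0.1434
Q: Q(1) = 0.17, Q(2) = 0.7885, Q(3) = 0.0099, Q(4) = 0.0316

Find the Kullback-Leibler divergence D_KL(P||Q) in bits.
0.5271 bits

D_KL(P||Q) = Σ P(x) log₂(P(x)/Q(x))

Computing term by term:
  P(1)·log₂(P(1)/Q(1)) = 0.2686·log₂(0.2686/0.17) = 0.17726
  P(2)·log₂(P(2)/Q(2)) = 0.478·log₂(0.478/0.7885) = -0.34516
  P(3)·log₂(P(3)/Q(3)) = 0.11·log₂(0.11/0.0099) = 0.38213
  P(4)·log₂(P(4)/Q(4)) = 0.1434·log₂(0.1434/0.0316) = 0.31291

D_KL(P||Q) = 0.17726 - 0.34516 + 0.38213 + 0.31291 = 0.52714 ≈ 0.5271 bits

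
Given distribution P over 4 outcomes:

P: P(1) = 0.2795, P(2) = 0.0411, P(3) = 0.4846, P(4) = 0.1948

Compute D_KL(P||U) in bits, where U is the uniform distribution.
0.3305 bits

U(i) = 1/4 for all i

D_KL(P||U) = Σ P(x) log₂(P(x) / (1/4))
           = Σ P(x) log₂(P(x)) + log₂(4)
           = log₂(4) - H(P)

H(P) = -Σ P(x) log₂(P(x)):
  -P(1)·log₂(P(1)) = -(0.2795)·log₂(0.2795) = 0.51402
  -P(2)·log₂(P(2)) = -(0.0411)·log₂(0.0411) = 0.18925
  -P(3)·log₂(P(3)) = -(0.4846)·log₂(0.4846) = 0.50647
  -P(4)·log₂(P(4)) = -(0.1948)·log₂(0.1948) = 0.45972
H(P) = 0.51402 + 0.18925 + 0.50647 + 0.45972 = 1.66946 bits

log₂(4) = 2.00000 bits

D_KL(P||U) = 2.00000 - 1.66946 = 0.33054 ≈ 0.3305 bits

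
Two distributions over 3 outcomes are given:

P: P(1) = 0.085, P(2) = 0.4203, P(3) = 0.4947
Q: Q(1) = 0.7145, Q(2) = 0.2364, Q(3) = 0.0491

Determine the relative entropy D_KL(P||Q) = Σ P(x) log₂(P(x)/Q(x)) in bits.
1.7366 bits

D_KL(P||Q) = Σ P(x) log₂(P(x)/Q(x))

Computing term by term:
  P(1)·log₂(P(1)/Q(1)) = 0.085·log₂(0.085/0.7145) = -0.26107
  P(2)·log₂(P(2)/Q(2)) = 0.4203·log₂(0.4203/0.2364) = 0.34893
  P(3)·log₂(P(3)/Q(3)) = 0.4947·log₂(0.4947/0.0491) = 1.64872

D_KL(P||Q) = -0.26107 + 0.34893 + 1.64872 = 1.73658 ≈ 1.7366 bits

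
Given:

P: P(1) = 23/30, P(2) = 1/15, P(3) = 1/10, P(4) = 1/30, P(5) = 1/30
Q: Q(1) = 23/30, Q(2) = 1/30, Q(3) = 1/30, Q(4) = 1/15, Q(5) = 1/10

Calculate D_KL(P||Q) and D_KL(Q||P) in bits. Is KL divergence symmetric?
D_KL(P||Q) = 0.1390 bits, D_KL(Q||P) = 0.1390 bits. The two values coincide for this particular pair, but no — KL divergence is not symmetric in general.

D_KL(P||Q) = Σ P(x) log₂(P(x)/Q(x))

Computing term by term:
  P(1)·log₂(P(1)/Q(1)) = (23/30)·log₂((23/30)/(23/30)) = 0.00000
  P(2)·log₂(P(2)/Q(2)) = (1/15)·log₂((1/15)/(1/30)) = 0.06667
  P(3)·log₂(P(3)/Q(3)) = (1/10)·log₂((1/10)/(1/30)) = 0.15850
  P(4)·log₂(P(4)/Q(4)) = (1/30)·log₂((1/30)/(1/15)) = -0.03333
  P(5)·log₂(P(5)/Q(5)) = (1/30)·log₂((1/30)/(1/10)) = -0.05283

D_KL(P||Q) = 0.00000 + 0.06667 + 0.15850 - 0.03333 - 0.05283 = 0.13901 ≈ 0.1390 bits

D_KL(Q||P) = Σ Q(x) log₂(Q(x)/P(x))

Computing term by term:
  Q(1)·log₂(Q(1)/P(1)) = (23/30)·log₂((23/30)/(23/30)) = 0.00000
  Q(2)·log₂(Q(2)/P(2)) = (1/30)·log₂((1/30)/(1/15)) = -0.03333
  Q(3)·log₂(Q(3)/P(3)) = (1/30)·log₂((1/30)/(1/10)) = -0.05283
  Q(4)·log₂(Q(4)/P(4)) = (1/15)·log₂((1/15)/(1/30)) = 0.06667
  Q(5)·log₂(Q(5)/P(5)) = (1/10)·log₂((1/10)/(1/30)) = 0.15850

D_KL(Q||P) = 0.00000 - 0.03333 - 0.05283 + 0.06667 + 0.15850 = 0.13901 ≈ 0.1390 bits

These ARE equal here. Q is P with outcomes relabeled (Q(2) = P(4), Q(3) = P(5), Q(4) = P(2), Q(5) = P(3)) by a relabeling that is its own inverse, so the two sums contain exactly the same terms in a different order. This is a special case — KL divergence is not symmetric in general: D_KL(P||Q) ≠ D_KL(Q||P) for most P, Q.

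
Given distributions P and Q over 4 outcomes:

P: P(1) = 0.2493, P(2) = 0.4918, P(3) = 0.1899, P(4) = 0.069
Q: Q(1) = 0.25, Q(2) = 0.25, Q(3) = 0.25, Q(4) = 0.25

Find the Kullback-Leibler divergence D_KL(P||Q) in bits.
0.2756 bits

D_KL(P||Q) = Σ P(x) log₂(P(x)/Q(x))

Computing term by term:
  P(1)·log₂(P(1)/Q(1)) = 0.2493·log₂(0.2493/0.25) = -0.00101
  P(2)·log₂(P(2)/Q(2)) = 0.4918·log₂(0.4918/0.25) = 0.48007
  P(3)·log₂(P(3)/Q(3)) = 0.1899·log₂(0.1899/0.25) = -0.07533
  P(4)·log₂(P(4)/Q(4)) = 0.069·log₂(0.069/0.25) = -0.12815

D_KL(P||Q) = -0.00101 + 0.48007 - 0.07533 - 0.12815 = 0.27558 ≈ 0.2756 bits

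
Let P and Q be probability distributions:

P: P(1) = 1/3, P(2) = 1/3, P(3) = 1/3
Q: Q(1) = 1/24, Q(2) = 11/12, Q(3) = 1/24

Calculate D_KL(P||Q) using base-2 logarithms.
1.5135 bits

D_KL(P||Q) = Σ P(x) log₂(P(x)/Q(x))

Computing term by term:
  P(1)·log₂(P(1)/Q(1)) = (1/3)·log₂((1/3)/(1/24)) = 1.00000
  P(2)·log₂(P(2)/Q(2)) = (1/3)·log₂((1/3)/(11/12)) = -0.48648
  P(3)·log₂(P(3)/Q(3)) = (1/3)·log₂((1/3)/(1/24)) = 1.00000

D_KL(P||Q) = 1.00000 - 0.48648 + 1.00000 = 1.51352 ≈ 1.5135 bits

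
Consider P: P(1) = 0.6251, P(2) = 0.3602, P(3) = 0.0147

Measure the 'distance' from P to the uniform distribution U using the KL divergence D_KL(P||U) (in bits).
0.5411 bits

U(i) = 1/3 for all i

D_KL(P||U) = Σ P(x) log₂(P(x) / (1/3))
           = Σ P(x) log₂(P(x)) + log₂(3)
           = log₂(3) - H(P)

H(P) = -Σ P(x) log₂(P(x)):
  -P(1)·log₂(P(1)) = -(0.6251)·log₂(0.6251) = 0.42372
  -P(2)·log₂(P(2)) = -(0.3602)·log₂(0.3602) = 0.53062
  -P(3)·log₂(P(3)) = -(0.0147)·log₂(0.0147) = 0.08949
H(P) = 0.42372 + 0.53062 + 0.08949 = 1.04383 bits

log₂(3) = 1.58496 bits

D_KL(P||U) = 1.58496 - 1.04383 = 0.54113 ≈ 0.5411 bits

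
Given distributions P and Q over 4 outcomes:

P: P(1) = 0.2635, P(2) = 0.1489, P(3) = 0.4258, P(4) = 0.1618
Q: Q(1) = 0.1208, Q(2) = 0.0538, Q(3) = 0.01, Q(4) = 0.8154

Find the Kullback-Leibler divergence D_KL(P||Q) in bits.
2.4421 bits

D_KL(P||Q) = Σ P(x) log₂(P(x)/Q(x))

Computing term by term:
  P(1)·log₂(P(1)/Q(1)) = 0.2635·log₂(0.2635/0.1208) = 0.29649
  P(2)·log₂(P(2)/Q(2)) = 0.1489·log₂(0.1489/0.0538) = 0.21868
  P(3)·log₂(P(3)/Q(3)) = 0.4258·log₂(0.4258/0.01) = 2.30447
  P(4)·log₂(P(4)/Q(4)) = 0.1618·log₂(0.1618/0.8154) = -0.37753

D_KL(P||Q) = 0.29649 + 0.21868 + 2.30447 - 0.37753 = 2.44211 ≈ 2.4421 bits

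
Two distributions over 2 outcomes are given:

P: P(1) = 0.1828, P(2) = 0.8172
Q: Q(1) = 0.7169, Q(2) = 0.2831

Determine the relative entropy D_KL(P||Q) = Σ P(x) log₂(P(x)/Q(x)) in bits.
0.8894 bits

D_KL(P||Q) = Σ P(x) log₂(P(x)/Q(x))

Computing term by term:
  P(1)·log₂(P(1)/Q(1)) = 0.1828·log₂(0.1828/0.7169) = -0.36039
  P(2)·log₂(P(2)/Q(2)) = 0.8172·log₂(0.8172/0.2831) = 1.24981

D_KL(P||Q) = -0.36039 + 1.24981 = 0.88942 ≈ 0.8894 bits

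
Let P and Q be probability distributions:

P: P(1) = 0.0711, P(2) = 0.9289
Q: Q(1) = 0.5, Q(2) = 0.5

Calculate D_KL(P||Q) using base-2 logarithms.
0.6300 bits

D_KL(P||Q) = Σ P(x) log₂(P(x)/Q(x))

Computing term by term:
  P(1)·log₂(P(1)/Q(1)) = 0.0711·log₂(0.0711/0.5) = -0.20008
  P(2)·log₂(P(2)/Q(2)) = 0.9289·log₂(0.9289/0.5) = 0.83006

D_KL(P||Q) = -0.20008 + 0.83006 = 0.62998 ≈ 0.6300 bits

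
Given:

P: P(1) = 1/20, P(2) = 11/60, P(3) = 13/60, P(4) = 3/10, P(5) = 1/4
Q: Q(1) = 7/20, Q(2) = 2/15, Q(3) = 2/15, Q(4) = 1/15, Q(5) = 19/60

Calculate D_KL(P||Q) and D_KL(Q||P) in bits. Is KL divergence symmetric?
D_KL(P||Q) = 0.6613 bits, D_KL(Q||P) = 0.7913 bits. No, KL divergence is not symmetric.

D_KL(P||Q) = Σ P(x) log₂(P(x)/Q(x))

Computing term by term:
  P(1)·log₂(P(1)/Q(1)) = (1/20)·log₂((1/20)/(7/20)) = -0.14037
  P(2)·log₂(P(2)/Q(2)) = (11/60)·log₂((11/60)/(2/15)) = 0.08423
  P(3)·log₂(P(3)/Q(3)) = (13/60)·log₂((13/60)/(2/15)) = 0.15176
  P(4)·log₂(P(4)/Q(4)) = (3/10)·log₂((3/10)/(1/15)) = 0.65098
  P(5)·log₂(P(5)/Q(5)) = (1/4)·log₂((1/4)/(19/60)) = -0.08526

D_KL(P||Q) = -0.14037 + 0.08423 + 0.15176 + 0.65098 - 0.08526 = 0.66134 ≈ 0.6613 bits

D_KL(Q||P) = Σ Q(x) log₂(Q(x)/P(x))

Computing term by term:
  Q(1)·log₂(Q(1)/P(1)) = (7/20)·log₂((7/20)/(1/20)) = 0.98257
  Q(2)·log₂(Q(2)/P(2)) = (2/15)·log₂((2/15)/(11/60)) = -0.06126
  Q(3)·log₂(Q(3)/P(3)) = (2/15)·log₂((2/15)/(13/60)) = -0.09339
  Q(4)·log₂(Q(4)/P(4)) = (1/15)·log₂((1/15)/(3/10)) = -0.14466
  Q(5)·log₂(Q(5)/P(5)) = (19/60)·log₂((19/60)/(1/4)) = 0.10800

D_KL(Q||P) = 0.98257 - 0.06126 - 0.09339 - 0.14466 + 0.10800 = 0.79126 ≈ 0.7913 bits

These are NOT equal (difference: 0.1300 bits). KL divergence is asymmetric: D_KL(P||Q) ≠ D_KL(Q||P) in general.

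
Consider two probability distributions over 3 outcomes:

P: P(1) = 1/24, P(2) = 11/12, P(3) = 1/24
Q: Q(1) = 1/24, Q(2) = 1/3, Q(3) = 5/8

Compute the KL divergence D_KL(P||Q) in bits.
1.1750 bits

D_KL(P||Q) = Σ P(x) log₂(P(x)/Q(x))

Computing term by term:
  P(1)·log₂(P(1)/Q(1)) = (1/24)·log₂((1/24)/(1/24)) = 0.00000
  P(2)·log₂(P(2)/Q(2)) = (11/12)·log₂((11/12)/(1/3)) = 1.33781
  P(3)·log₂(P(3)/Q(3)) = (1/24)·log₂((1/24)/(5/8)) = -0.16279

D_KL(P||Q) = 0.00000 + 1.33781 - 0.16279 = 1.17502 ≈ 1.1750 bits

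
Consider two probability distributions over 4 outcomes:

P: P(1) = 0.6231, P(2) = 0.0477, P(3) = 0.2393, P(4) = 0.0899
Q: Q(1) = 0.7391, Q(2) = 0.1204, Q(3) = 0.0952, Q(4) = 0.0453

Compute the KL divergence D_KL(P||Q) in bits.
0.1899 bits

D_KL(P||Q) = Σ P(x) log₂(P(x)/Q(x))

Computing term by term:
  P(1)·log₂(P(1)/Q(1)) = 0.6231·log₂(0.6231/0.7391) = -0.15347
  P(2)·log₂(P(2)/Q(2)) = 0.0477·log₂(0.0477/0.1204) = -0.06372
  P(3)·log₂(P(3)/Q(3)) = 0.2393·log₂(0.2393/0.0952) = 0.31822
  P(4)·log₂(P(4)/Q(4)) = 0.0899·log₂(0.0899/0.0453) = 0.08889

D_KL(P||Q) = -0.15347 - 0.06372 + 0.31822 + 0.08889 = 0.18992 ≈ 0.1899 bits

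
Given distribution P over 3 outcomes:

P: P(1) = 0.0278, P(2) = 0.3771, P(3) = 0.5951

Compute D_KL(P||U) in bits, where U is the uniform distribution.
0.4651 bits

U(i) = 1/3 for all i

D_KL(P||U) = Σ P(x) log₂(P(x) / (1/3))
           = Σ P(x) log₂(P(x)) + log₂(3)
           = log₂(3) - H(P)

H(P) = -Σ P(x) log₂(P(x)):
  -P(1)·log₂(P(1)) = -(0.0278)·log₂(0.0278) = 0.14369
  -P(2)·log₂(P(2)) = -(0.3771)·log₂(0.3771) = 0.53057
  -P(3)·log₂(P(3)) = -(0.5951)·log₂(0.5951) = 0.44561
H(P) = 0.14369 + 0.53057 + 0.44561 = 1.11987 bits

log₂(3) = 1.58496 bits

D_KL(P||U) = 1.58496 - 1.11987 = 0.46509 ≈ 0.4651 bits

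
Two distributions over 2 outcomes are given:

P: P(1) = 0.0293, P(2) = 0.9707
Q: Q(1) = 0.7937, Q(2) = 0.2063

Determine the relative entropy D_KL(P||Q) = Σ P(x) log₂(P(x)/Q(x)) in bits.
2.0294 bits

D_KL(P||Q) = Σ P(x) log₂(P(x)/Q(x))

Computing term by term:
  P(1)·log₂(P(1)/Q(1)) = 0.0293·log₂(0.0293/0.7937) = -0.13946
  P(2)·log₂(P(2)/Q(2)) = 0.9707·log₂(0.9707/0.2063) = 2.16882

D_KL(P||Q) = -0.13946 + 2.16882 = 2.02936 ≈ 2.0294 bits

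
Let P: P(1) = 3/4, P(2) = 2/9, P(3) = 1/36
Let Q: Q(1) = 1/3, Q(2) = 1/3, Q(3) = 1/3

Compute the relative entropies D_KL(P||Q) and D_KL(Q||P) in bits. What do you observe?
D_KL(P||Q) = 0.6479 bits, D_KL(Q||P) = 1.0000 bits. The two directions give different values (D_KL(Q||P) exceeds D_KL(P||Q) by 0.3521 bits): KL divergence is asymmetric.

D_KL(P||Q) = Σ P(x) log₂(P(x)/Q(x))

Computing term by term:
  P(1)·log₂(P(1)/Q(1)) = (3/4)·log₂((3/4)/(1/3)) = 0.87744
  P(2)·log₂(P(2)/Q(2)) = (2/9)·log₂((2/9)/(1/3)) = -0.12999
  P(3)·log₂(P(3)/Q(3)) = (1/36)·log₂((1/36)/(1/3)) = -0.09958

D_KL(P||Q) = 0.87744 - 0.12999 - 0.09958 = 0.64787 ≈ 0.6479 bits

D_KL(Q||P) = Σ Q(x) log₂(Q(x)/P(x))

Computing term by term:
  Q(1)·log₂(Q(1)/P(1)) = (1/3)·log₂((1/3)/(3/4)) = -0.38998
  Q(2)·log₂(Q(2)/P(2)) = (1/3)·log₂((1/3)/(2/9)) = 0.19499
  Q(3)·log₂(Q(3)/P(3)) = (1/3)·log₂((1/3)/(1/36)) = 1.19499

D_KL(Q||P) = -0.38998 + 0.19499 + 1.19499 = 1.00000 ≈ 1.0000 bits

These are NOT equal (difference: 0.3521 bits). KL divergence is asymmetric: D_KL(P||Q) ≠ D_KL(Q||P) in general.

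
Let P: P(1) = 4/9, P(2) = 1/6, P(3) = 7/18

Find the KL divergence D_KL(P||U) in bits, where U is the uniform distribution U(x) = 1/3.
0.1043 bits

U(i) = 1/3 for all i

D_KL(P||U) = Σ P(x) log₂(P(x) / (1/3))
           = Σ P(x) log₂(P(x)) + log₂(3)
           = log₂(3) - H(P)

H(P) = -Σ P(x) log₂(P(x)):
  -P(1)·log₂(P(1)) = -(4/9)·log₂(4/9) = 0.51997
  -P(2)·log₂(P(2)) = -(1/6)·log₂(1/6) = 0.43083
  -P(3)·log₂(P(3)) = -(7/18)·log₂(7/18) = 0.52989
H(P) = 0.51997 + 0.43083 + 0.52989 = 1.48069 bits

log₂(3) = 1.58496 bits

D_KL(P||U) = 1.58496 - 1.48069 = 0.10427 ≈ 0.1043 bits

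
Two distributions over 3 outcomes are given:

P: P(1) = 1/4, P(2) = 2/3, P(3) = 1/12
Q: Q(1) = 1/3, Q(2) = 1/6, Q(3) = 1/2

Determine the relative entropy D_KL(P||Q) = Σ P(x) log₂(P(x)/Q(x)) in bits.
1.0142 bits

D_KL(P||Q) = Σ P(x) log₂(P(x)/Q(x))

Computing term by term:
  P(1)·log₂(P(1)/Q(1)) = (1/4)·log₂((1/4)/(1/3)) = -0.10376
  P(2)·log₂(P(2)/Q(2)) = (2/3)·log₂((2/3)/(1/6)) = 1.33333
  P(3)·log₂(P(3)/Q(3)) = (1/12)·log₂((1/12)/(1/2)) = -0.21541

D_KL(P||Q) = -0.10376 + 1.33333 - 0.21541 = 1.01416 ≈ 1.0142 bits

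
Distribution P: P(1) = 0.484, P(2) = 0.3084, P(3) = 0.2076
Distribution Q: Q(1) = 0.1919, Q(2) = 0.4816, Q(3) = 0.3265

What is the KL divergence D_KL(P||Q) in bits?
0.3120 bits

D_KL(P||Q) = Σ P(x) log₂(P(x)/Q(x))

Computing term by term:
  P(1)·log₂(P(1)/Q(1)) = 0.484·log₂(0.484/0.1919) = 0.64597
  P(2)·log₂(P(2)/Q(2)) = 0.3084·log₂(0.3084/0.4816) = -0.19831
  P(3)·log₂(P(3)/Q(3)) = 0.2076·log₂(0.2076/0.3265) = -0.13562

D_KL(P||Q) = 0.64597 - 0.19831 - 0.13562 = 0.31204 ≈ 0.3120 bits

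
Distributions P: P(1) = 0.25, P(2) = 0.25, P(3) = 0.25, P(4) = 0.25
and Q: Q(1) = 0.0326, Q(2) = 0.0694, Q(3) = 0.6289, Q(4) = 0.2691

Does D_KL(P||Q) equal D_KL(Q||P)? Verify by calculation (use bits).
D_KL(P||Q) = 0.8377 bits, D_KL(Q||P) = 0.6415 bits. No — D_KL(P||Q) ≠ D_KL(Q||P) for this pair.

D_KL(P||Q) = Σ P(x) log₂(P(x)/Q(x))

Computing term by term:
  P(1)·log₂(P(1)/Q(1)) = 0.25·log₂(0.25/0.0326) = 0.73475
  P(2)·log₂(P(2)/Q(2)) = 0.25·log₂(0.25/0.0694) = 0.46223
  P(3)·log₂(P(3)/Q(3)) = 0.25·log₂(0.25/0.6289) = -0.33273
  P(4)·log₂(P(4)/Q(4)) = 0.25·log₂(0.25/0.2691) = -0.02655

D_KL(P||Q) = 0.73475 + 0.46223 - 0.33273 - 0.02655 = 0.83770 ≈ 0.8377 bits

D_KL(Q||P) = Σ Q(x) log₂(Q(x)/P(x))

Computing term by term:
  Q(1)·log₂(Q(1)/P(1)) = 0.0326·log₂(0.0326/0.25) = -0.09581
  Q(2)·log₂(Q(2)/P(2)) = 0.0694·log₂(0.0694/0.25) = -0.12832
  Q(3)·log₂(Q(3)/P(3)) = 0.6289·log₂(0.6289/0.25) = 0.83700
  Q(4)·log₂(Q(4)/P(4)) = 0.2691·log₂(0.2691/0.25) = 0.02858

D_KL(Q||P) = -0.09581 - 0.12832 + 0.83700 + 0.02858 = 0.64145 ≈ 0.6415 bits

These are NOT equal (difference: 0.1962 bits). KL divergence is asymmetric: D_KL(P||Q) ≠ D_KL(Q||P) in general.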